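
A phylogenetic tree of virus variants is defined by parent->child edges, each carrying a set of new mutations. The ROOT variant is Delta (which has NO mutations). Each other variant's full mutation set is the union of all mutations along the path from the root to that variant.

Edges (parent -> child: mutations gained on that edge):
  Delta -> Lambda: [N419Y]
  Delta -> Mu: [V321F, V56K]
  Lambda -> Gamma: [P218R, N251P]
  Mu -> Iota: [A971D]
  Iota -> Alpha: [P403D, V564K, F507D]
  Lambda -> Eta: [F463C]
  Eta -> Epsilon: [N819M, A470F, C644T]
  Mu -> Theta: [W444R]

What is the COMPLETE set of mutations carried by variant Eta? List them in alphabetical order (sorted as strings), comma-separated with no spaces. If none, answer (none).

At Delta: gained [] -> total []
At Lambda: gained ['N419Y'] -> total ['N419Y']
At Eta: gained ['F463C'] -> total ['F463C', 'N419Y']

Answer: F463C,N419Y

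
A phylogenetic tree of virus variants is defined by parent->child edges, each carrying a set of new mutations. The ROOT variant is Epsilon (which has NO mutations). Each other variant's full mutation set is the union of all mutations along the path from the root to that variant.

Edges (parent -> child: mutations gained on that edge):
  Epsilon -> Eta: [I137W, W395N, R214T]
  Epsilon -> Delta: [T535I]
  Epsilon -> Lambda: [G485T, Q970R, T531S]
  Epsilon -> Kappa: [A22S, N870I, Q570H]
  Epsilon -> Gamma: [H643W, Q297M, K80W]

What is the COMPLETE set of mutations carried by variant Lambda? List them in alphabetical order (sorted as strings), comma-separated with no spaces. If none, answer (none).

At Epsilon: gained [] -> total []
At Lambda: gained ['G485T', 'Q970R', 'T531S'] -> total ['G485T', 'Q970R', 'T531S']

Answer: G485T,Q970R,T531S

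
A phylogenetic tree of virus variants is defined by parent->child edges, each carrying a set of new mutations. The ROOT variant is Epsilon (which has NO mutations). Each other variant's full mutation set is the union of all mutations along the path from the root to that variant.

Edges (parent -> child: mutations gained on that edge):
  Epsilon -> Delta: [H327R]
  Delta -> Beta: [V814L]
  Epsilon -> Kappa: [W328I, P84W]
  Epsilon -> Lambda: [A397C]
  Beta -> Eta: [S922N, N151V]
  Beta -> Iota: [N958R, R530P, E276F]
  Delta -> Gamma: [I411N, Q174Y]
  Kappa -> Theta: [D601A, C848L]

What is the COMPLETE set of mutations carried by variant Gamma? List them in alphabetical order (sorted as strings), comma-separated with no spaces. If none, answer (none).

At Epsilon: gained [] -> total []
At Delta: gained ['H327R'] -> total ['H327R']
At Gamma: gained ['I411N', 'Q174Y'] -> total ['H327R', 'I411N', 'Q174Y']

Answer: H327R,I411N,Q174Y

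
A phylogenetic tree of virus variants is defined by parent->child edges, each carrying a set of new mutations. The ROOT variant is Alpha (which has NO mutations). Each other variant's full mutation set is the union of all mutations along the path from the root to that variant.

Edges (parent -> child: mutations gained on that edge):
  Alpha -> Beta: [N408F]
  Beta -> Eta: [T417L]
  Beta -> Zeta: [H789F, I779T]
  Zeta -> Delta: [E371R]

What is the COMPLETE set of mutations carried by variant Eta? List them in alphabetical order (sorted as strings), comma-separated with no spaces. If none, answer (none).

At Alpha: gained [] -> total []
At Beta: gained ['N408F'] -> total ['N408F']
At Eta: gained ['T417L'] -> total ['N408F', 'T417L']

Answer: N408F,T417L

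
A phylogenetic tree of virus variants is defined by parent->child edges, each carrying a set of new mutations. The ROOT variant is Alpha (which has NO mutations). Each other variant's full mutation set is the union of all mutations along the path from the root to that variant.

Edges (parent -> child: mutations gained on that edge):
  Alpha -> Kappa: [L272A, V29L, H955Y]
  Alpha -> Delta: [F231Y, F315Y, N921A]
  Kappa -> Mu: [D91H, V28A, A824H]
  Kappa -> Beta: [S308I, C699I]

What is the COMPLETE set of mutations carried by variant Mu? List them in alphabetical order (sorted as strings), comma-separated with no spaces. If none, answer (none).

Answer: A824H,D91H,H955Y,L272A,V28A,V29L

Derivation:
At Alpha: gained [] -> total []
At Kappa: gained ['L272A', 'V29L', 'H955Y'] -> total ['H955Y', 'L272A', 'V29L']
At Mu: gained ['D91H', 'V28A', 'A824H'] -> total ['A824H', 'D91H', 'H955Y', 'L272A', 'V28A', 'V29L']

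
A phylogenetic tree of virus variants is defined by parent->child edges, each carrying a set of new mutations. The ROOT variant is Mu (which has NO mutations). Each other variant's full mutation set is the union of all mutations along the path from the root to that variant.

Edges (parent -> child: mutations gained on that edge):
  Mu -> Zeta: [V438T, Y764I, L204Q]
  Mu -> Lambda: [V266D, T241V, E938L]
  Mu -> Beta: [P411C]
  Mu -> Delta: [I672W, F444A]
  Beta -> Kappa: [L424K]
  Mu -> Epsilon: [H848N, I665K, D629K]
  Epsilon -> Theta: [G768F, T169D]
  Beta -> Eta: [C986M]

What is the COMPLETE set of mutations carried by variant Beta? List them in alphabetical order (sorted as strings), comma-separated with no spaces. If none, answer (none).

Answer: P411C

Derivation:
At Mu: gained [] -> total []
At Beta: gained ['P411C'] -> total ['P411C']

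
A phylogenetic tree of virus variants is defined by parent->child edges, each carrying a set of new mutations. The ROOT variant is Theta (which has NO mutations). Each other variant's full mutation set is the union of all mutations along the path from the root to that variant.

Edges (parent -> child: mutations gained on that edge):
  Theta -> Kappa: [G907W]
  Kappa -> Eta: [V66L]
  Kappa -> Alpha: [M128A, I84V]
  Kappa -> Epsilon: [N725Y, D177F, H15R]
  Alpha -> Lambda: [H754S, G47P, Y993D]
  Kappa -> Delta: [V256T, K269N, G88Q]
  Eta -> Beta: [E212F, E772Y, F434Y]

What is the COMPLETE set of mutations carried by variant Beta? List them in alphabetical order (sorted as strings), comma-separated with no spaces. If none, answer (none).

At Theta: gained [] -> total []
At Kappa: gained ['G907W'] -> total ['G907W']
At Eta: gained ['V66L'] -> total ['G907W', 'V66L']
At Beta: gained ['E212F', 'E772Y', 'F434Y'] -> total ['E212F', 'E772Y', 'F434Y', 'G907W', 'V66L']

Answer: E212F,E772Y,F434Y,G907W,V66L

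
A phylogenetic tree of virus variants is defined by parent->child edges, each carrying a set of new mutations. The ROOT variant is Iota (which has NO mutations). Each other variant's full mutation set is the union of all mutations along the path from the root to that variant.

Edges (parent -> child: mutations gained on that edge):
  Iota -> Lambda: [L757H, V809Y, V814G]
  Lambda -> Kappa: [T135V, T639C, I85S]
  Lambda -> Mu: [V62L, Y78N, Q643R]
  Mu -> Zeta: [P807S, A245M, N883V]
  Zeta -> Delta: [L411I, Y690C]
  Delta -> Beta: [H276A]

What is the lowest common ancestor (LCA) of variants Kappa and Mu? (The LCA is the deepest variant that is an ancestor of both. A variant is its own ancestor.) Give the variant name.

Answer: Lambda

Derivation:
Path from root to Kappa: Iota -> Lambda -> Kappa
  ancestors of Kappa: {Iota, Lambda, Kappa}
Path from root to Mu: Iota -> Lambda -> Mu
  ancestors of Mu: {Iota, Lambda, Mu}
Common ancestors: {Iota, Lambda}
Walk up from Mu: Mu (not in ancestors of Kappa), Lambda (in ancestors of Kappa), Iota (in ancestors of Kappa)
Deepest common ancestor (LCA) = Lambda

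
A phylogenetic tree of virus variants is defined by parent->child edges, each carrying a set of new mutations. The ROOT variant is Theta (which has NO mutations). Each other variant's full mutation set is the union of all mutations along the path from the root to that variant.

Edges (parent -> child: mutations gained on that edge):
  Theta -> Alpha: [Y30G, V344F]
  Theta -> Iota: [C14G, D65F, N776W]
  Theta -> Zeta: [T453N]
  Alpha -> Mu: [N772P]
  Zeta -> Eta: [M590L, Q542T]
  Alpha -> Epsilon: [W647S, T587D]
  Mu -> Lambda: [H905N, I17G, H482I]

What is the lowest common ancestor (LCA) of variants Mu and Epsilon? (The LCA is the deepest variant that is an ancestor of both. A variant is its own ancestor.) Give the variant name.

Answer: Alpha

Derivation:
Path from root to Mu: Theta -> Alpha -> Mu
  ancestors of Mu: {Theta, Alpha, Mu}
Path from root to Epsilon: Theta -> Alpha -> Epsilon
  ancestors of Epsilon: {Theta, Alpha, Epsilon}
Common ancestors: {Theta, Alpha}
Walk up from Epsilon: Epsilon (not in ancestors of Mu), Alpha (in ancestors of Mu), Theta (in ancestors of Mu)
Deepest common ancestor (LCA) = Alpha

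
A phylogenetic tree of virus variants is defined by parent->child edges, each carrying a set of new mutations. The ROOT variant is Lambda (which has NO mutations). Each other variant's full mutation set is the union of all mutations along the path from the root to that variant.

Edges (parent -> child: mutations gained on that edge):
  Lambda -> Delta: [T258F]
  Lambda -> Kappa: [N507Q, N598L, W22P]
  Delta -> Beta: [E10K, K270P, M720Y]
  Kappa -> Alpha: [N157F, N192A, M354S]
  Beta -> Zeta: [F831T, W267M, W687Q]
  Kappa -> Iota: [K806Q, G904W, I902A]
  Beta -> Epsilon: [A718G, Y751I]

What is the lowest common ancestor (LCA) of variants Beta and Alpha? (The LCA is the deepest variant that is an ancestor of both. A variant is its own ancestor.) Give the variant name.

Answer: Lambda

Derivation:
Path from root to Beta: Lambda -> Delta -> Beta
  ancestors of Beta: {Lambda, Delta, Beta}
Path from root to Alpha: Lambda -> Kappa -> Alpha
  ancestors of Alpha: {Lambda, Kappa, Alpha}
Common ancestors: {Lambda}
Walk up from Alpha: Alpha (not in ancestors of Beta), Kappa (not in ancestors of Beta), Lambda (in ancestors of Beta)
Deepest common ancestor (LCA) = Lambda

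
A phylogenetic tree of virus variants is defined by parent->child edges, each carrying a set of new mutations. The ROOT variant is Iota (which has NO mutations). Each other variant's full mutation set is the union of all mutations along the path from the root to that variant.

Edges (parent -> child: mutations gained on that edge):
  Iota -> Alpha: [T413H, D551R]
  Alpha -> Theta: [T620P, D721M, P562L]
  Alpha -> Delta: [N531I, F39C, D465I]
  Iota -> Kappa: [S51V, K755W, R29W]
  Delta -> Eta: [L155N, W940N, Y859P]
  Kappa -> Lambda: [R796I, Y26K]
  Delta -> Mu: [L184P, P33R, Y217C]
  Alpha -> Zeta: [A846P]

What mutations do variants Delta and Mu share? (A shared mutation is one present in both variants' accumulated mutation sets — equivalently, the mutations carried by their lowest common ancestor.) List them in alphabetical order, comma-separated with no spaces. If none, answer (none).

Accumulating mutations along path to Delta:
  At Iota: gained [] -> total []
  At Alpha: gained ['T413H', 'D551R'] -> total ['D551R', 'T413H']
  At Delta: gained ['N531I', 'F39C', 'D465I'] -> total ['D465I', 'D551R', 'F39C', 'N531I', 'T413H']
Mutations(Delta) = ['D465I', 'D551R', 'F39C', 'N531I', 'T413H']
Accumulating mutations along path to Mu:
  At Iota: gained [] -> total []
  At Alpha: gained ['T413H', 'D551R'] -> total ['D551R', 'T413H']
  At Delta: gained ['N531I', 'F39C', 'D465I'] -> total ['D465I', 'D551R', 'F39C', 'N531I', 'T413H']
  At Mu: gained ['L184P', 'P33R', 'Y217C'] -> total ['D465I', 'D551R', 'F39C', 'L184P', 'N531I', 'P33R', 'T413H', 'Y217C']
Mutations(Mu) = ['D465I', 'D551R', 'F39C', 'L184P', 'N531I', 'P33R', 'T413H', 'Y217C']
Intersection: ['D465I', 'D551R', 'F39C', 'N531I', 'T413H'] ∩ ['D465I', 'D551R', 'F39C', 'L184P', 'N531I', 'P33R', 'T413H', 'Y217C'] = ['D465I', 'D551R', 'F39C', 'N531I', 'T413H']

Answer: D465I,D551R,F39C,N531I,T413H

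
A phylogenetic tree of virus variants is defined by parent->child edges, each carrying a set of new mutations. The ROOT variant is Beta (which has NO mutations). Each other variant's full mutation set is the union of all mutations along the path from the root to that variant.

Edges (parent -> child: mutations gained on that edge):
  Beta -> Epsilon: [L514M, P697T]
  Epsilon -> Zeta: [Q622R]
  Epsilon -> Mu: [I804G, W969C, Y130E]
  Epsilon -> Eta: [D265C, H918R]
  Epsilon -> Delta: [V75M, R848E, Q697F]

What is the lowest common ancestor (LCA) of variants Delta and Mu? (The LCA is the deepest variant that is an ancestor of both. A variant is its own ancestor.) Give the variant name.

Path from root to Delta: Beta -> Epsilon -> Delta
  ancestors of Delta: {Beta, Epsilon, Delta}
Path from root to Mu: Beta -> Epsilon -> Mu
  ancestors of Mu: {Beta, Epsilon, Mu}
Common ancestors: {Beta, Epsilon}
Walk up from Mu: Mu (not in ancestors of Delta), Epsilon (in ancestors of Delta), Beta (in ancestors of Delta)
Deepest common ancestor (LCA) = Epsilon

Answer: Epsilon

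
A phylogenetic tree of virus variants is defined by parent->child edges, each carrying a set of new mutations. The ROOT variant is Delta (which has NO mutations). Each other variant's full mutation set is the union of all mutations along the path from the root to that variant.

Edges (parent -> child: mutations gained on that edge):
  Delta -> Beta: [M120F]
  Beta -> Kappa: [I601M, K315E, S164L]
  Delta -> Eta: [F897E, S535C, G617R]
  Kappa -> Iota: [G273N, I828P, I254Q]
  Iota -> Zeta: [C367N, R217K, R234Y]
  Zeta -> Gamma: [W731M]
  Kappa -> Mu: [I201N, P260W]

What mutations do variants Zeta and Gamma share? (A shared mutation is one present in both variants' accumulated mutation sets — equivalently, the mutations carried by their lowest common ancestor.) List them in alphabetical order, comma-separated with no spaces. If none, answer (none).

Accumulating mutations along path to Zeta:
  At Delta: gained [] -> total []
  At Beta: gained ['M120F'] -> total ['M120F']
  At Kappa: gained ['I601M', 'K315E', 'S164L'] -> total ['I601M', 'K315E', 'M120F', 'S164L']
  At Iota: gained ['G273N', 'I828P', 'I254Q'] -> total ['G273N', 'I254Q', 'I601M', 'I828P', 'K315E', 'M120F', 'S164L']
  At Zeta: gained ['C367N', 'R217K', 'R234Y'] -> total ['C367N', 'G273N', 'I254Q', 'I601M', 'I828P', 'K315E', 'M120F', 'R217K', 'R234Y', 'S164L']
Mutations(Zeta) = ['C367N', 'G273N', 'I254Q', 'I601M', 'I828P', 'K315E', 'M120F', 'R217K', 'R234Y', 'S164L']
Accumulating mutations along path to Gamma:
  At Delta: gained [] -> total []
  At Beta: gained ['M120F'] -> total ['M120F']
  At Kappa: gained ['I601M', 'K315E', 'S164L'] -> total ['I601M', 'K315E', 'M120F', 'S164L']
  At Iota: gained ['G273N', 'I828P', 'I254Q'] -> total ['G273N', 'I254Q', 'I601M', 'I828P', 'K315E', 'M120F', 'S164L']
  At Zeta: gained ['C367N', 'R217K', 'R234Y'] -> total ['C367N', 'G273N', 'I254Q', 'I601M', 'I828P', 'K315E', 'M120F', 'R217K', 'R234Y', 'S164L']
  At Gamma: gained ['W731M'] -> total ['C367N', 'G273N', 'I254Q', 'I601M', 'I828P', 'K315E', 'M120F', 'R217K', 'R234Y', 'S164L', 'W731M']
Mutations(Gamma) = ['C367N', 'G273N', 'I254Q', 'I601M', 'I828P', 'K315E', 'M120F', 'R217K', 'R234Y', 'S164L', 'W731M']
Intersection: ['C367N', 'G273N', 'I254Q', 'I601M', 'I828P', 'K315E', 'M120F', 'R217K', 'R234Y', 'S164L'] ∩ ['C367N', 'G273N', 'I254Q', 'I601M', 'I828P', 'K315E', 'M120F', 'R217K', 'R234Y', 'S164L', 'W731M'] = ['C367N', 'G273N', 'I254Q', 'I601M', 'I828P', 'K315E', 'M120F', 'R217K', 'R234Y', 'S164L']

Answer: C367N,G273N,I254Q,I601M,I828P,K315E,M120F,R217K,R234Y,S164L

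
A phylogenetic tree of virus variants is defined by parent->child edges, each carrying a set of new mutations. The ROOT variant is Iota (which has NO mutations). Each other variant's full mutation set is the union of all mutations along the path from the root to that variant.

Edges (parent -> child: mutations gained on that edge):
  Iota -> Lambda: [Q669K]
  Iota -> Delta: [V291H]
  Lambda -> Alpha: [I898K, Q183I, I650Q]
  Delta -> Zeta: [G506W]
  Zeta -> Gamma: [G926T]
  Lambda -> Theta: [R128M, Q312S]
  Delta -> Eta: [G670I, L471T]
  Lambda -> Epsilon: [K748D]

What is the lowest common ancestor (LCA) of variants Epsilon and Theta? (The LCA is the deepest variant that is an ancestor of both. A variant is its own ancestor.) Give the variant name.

Answer: Lambda

Derivation:
Path from root to Epsilon: Iota -> Lambda -> Epsilon
  ancestors of Epsilon: {Iota, Lambda, Epsilon}
Path from root to Theta: Iota -> Lambda -> Theta
  ancestors of Theta: {Iota, Lambda, Theta}
Common ancestors: {Iota, Lambda}
Walk up from Theta: Theta (not in ancestors of Epsilon), Lambda (in ancestors of Epsilon), Iota (in ancestors of Epsilon)
Deepest common ancestor (LCA) = Lambda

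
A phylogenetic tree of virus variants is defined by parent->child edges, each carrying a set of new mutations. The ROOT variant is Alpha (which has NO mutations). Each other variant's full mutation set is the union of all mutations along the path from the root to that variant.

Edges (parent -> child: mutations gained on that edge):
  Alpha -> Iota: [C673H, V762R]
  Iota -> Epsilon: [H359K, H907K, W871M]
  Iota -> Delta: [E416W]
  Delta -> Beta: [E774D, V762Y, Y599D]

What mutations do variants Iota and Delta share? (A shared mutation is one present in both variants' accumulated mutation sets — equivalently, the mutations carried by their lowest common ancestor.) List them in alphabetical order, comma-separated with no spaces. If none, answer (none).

Answer: C673H,V762R

Derivation:
Accumulating mutations along path to Iota:
  At Alpha: gained [] -> total []
  At Iota: gained ['C673H', 'V762R'] -> total ['C673H', 'V762R']
Mutations(Iota) = ['C673H', 'V762R']
Accumulating mutations along path to Delta:
  At Alpha: gained [] -> total []
  At Iota: gained ['C673H', 'V762R'] -> total ['C673H', 'V762R']
  At Delta: gained ['E416W'] -> total ['C673H', 'E416W', 'V762R']
Mutations(Delta) = ['C673H', 'E416W', 'V762R']
Intersection: ['C673H', 'V762R'] ∩ ['C673H', 'E416W', 'V762R'] = ['C673H', 'V762R']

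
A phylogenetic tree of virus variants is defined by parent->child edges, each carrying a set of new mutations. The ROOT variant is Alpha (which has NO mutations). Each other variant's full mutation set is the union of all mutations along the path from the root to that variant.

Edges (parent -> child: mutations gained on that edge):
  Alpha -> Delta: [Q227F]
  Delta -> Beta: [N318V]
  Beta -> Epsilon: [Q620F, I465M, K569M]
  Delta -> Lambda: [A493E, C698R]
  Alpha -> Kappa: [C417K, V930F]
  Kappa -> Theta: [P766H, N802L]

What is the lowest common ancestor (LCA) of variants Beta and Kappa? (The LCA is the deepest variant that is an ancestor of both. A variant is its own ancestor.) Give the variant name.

Answer: Alpha

Derivation:
Path from root to Beta: Alpha -> Delta -> Beta
  ancestors of Beta: {Alpha, Delta, Beta}
Path from root to Kappa: Alpha -> Kappa
  ancestors of Kappa: {Alpha, Kappa}
Common ancestors: {Alpha}
Walk up from Kappa: Kappa (not in ancestors of Beta), Alpha (in ancestors of Beta)
Deepest common ancestor (LCA) = Alpha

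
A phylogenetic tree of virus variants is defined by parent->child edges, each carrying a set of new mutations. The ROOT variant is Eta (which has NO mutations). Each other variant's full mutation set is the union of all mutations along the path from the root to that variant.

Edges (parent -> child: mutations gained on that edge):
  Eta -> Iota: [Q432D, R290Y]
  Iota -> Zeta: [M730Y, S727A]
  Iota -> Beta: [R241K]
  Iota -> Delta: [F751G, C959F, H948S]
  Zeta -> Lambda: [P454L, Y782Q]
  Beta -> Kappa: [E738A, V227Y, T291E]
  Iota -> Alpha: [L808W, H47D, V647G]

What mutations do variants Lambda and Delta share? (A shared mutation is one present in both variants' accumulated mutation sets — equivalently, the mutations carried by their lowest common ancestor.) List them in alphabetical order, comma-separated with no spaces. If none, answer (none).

Answer: Q432D,R290Y

Derivation:
Accumulating mutations along path to Lambda:
  At Eta: gained [] -> total []
  At Iota: gained ['Q432D', 'R290Y'] -> total ['Q432D', 'R290Y']
  At Zeta: gained ['M730Y', 'S727A'] -> total ['M730Y', 'Q432D', 'R290Y', 'S727A']
  At Lambda: gained ['P454L', 'Y782Q'] -> total ['M730Y', 'P454L', 'Q432D', 'R290Y', 'S727A', 'Y782Q']
Mutations(Lambda) = ['M730Y', 'P454L', 'Q432D', 'R290Y', 'S727A', 'Y782Q']
Accumulating mutations along path to Delta:
  At Eta: gained [] -> total []
  At Iota: gained ['Q432D', 'R290Y'] -> total ['Q432D', 'R290Y']
  At Delta: gained ['F751G', 'C959F', 'H948S'] -> total ['C959F', 'F751G', 'H948S', 'Q432D', 'R290Y']
Mutations(Delta) = ['C959F', 'F751G', 'H948S', 'Q432D', 'R290Y']
Intersection: ['M730Y', 'P454L', 'Q432D', 'R290Y', 'S727A', 'Y782Q'] ∩ ['C959F', 'F751G', 'H948S', 'Q432D', 'R290Y'] = ['Q432D', 'R290Y']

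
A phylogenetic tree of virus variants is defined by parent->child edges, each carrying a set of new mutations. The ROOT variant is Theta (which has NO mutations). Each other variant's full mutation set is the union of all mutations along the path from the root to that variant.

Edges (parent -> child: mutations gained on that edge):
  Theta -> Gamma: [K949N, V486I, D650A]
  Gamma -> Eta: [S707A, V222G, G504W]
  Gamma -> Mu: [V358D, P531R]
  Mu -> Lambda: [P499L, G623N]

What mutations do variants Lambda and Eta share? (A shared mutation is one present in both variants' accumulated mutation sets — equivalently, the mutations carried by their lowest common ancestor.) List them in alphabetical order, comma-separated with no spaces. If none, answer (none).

Accumulating mutations along path to Lambda:
  At Theta: gained [] -> total []
  At Gamma: gained ['K949N', 'V486I', 'D650A'] -> total ['D650A', 'K949N', 'V486I']
  At Mu: gained ['V358D', 'P531R'] -> total ['D650A', 'K949N', 'P531R', 'V358D', 'V486I']
  At Lambda: gained ['P499L', 'G623N'] -> total ['D650A', 'G623N', 'K949N', 'P499L', 'P531R', 'V358D', 'V486I']
Mutations(Lambda) = ['D650A', 'G623N', 'K949N', 'P499L', 'P531R', 'V358D', 'V486I']
Accumulating mutations along path to Eta:
  At Theta: gained [] -> total []
  At Gamma: gained ['K949N', 'V486I', 'D650A'] -> total ['D650A', 'K949N', 'V486I']
  At Eta: gained ['S707A', 'V222G', 'G504W'] -> total ['D650A', 'G504W', 'K949N', 'S707A', 'V222G', 'V486I']
Mutations(Eta) = ['D650A', 'G504W', 'K949N', 'S707A', 'V222G', 'V486I']
Intersection: ['D650A', 'G623N', 'K949N', 'P499L', 'P531R', 'V358D', 'V486I'] ∩ ['D650A', 'G504W', 'K949N', 'S707A', 'V222G', 'V486I'] = ['D650A', 'K949N', 'V486I']

Answer: D650A,K949N,V486I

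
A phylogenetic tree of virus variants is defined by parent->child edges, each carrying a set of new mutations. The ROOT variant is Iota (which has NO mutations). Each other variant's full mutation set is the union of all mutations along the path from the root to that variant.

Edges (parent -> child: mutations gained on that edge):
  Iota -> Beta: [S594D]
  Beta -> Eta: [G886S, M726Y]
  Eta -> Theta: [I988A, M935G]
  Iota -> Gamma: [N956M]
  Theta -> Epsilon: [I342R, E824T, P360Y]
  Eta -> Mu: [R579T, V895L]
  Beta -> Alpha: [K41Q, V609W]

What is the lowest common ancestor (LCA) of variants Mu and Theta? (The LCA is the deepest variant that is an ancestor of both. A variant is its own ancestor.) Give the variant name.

Path from root to Mu: Iota -> Beta -> Eta -> Mu
  ancestors of Mu: {Iota, Beta, Eta, Mu}
Path from root to Theta: Iota -> Beta -> Eta -> Theta
  ancestors of Theta: {Iota, Beta, Eta, Theta}
Common ancestors: {Iota, Beta, Eta}
Walk up from Theta: Theta (not in ancestors of Mu), Eta (in ancestors of Mu), Beta (in ancestors of Mu), Iota (in ancestors of Mu)
Deepest common ancestor (LCA) = Eta

Answer: Eta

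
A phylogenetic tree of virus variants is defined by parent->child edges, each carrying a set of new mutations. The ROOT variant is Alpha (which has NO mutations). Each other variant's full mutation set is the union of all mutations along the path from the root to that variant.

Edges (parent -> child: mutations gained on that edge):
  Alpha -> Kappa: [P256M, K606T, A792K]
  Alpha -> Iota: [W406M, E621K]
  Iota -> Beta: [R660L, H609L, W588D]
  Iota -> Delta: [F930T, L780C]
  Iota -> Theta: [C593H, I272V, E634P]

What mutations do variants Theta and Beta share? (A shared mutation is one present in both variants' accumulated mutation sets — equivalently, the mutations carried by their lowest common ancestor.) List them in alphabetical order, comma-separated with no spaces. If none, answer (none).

Accumulating mutations along path to Theta:
  At Alpha: gained [] -> total []
  At Iota: gained ['W406M', 'E621K'] -> total ['E621K', 'W406M']
  At Theta: gained ['C593H', 'I272V', 'E634P'] -> total ['C593H', 'E621K', 'E634P', 'I272V', 'W406M']
Mutations(Theta) = ['C593H', 'E621K', 'E634P', 'I272V', 'W406M']
Accumulating mutations along path to Beta:
  At Alpha: gained [] -> total []
  At Iota: gained ['W406M', 'E621K'] -> total ['E621K', 'W406M']
  At Beta: gained ['R660L', 'H609L', 'W588D'] -> total ['E621K', 'H609L', 'R660L', 'W406M', 'W588D']
Mutations(Beta) = ['E621K', 'H609L', 'R660L', 'W406M', 'W588D']
Intersection: ['C593H', 'E621K', 'E634P', 'I272V', 'W406M'] ∩ ['E621K', 'H609L', 'R660L', 'W406M', 'W588D'] = ['E621K', 'W406M']

Answer: E621K,W406M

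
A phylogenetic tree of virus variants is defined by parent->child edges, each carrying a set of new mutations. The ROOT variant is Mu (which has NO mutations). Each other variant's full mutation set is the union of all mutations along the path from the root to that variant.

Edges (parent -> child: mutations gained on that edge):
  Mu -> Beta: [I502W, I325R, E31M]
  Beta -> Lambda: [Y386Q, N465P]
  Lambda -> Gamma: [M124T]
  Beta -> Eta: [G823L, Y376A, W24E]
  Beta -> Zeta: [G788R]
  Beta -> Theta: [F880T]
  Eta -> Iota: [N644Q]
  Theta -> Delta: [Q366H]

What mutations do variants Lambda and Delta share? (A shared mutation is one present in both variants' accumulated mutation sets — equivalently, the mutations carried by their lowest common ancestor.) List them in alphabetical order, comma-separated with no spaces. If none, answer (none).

Answer: E31M,I325R,I502W

Derivation:
Accumulating mutations along path to Lambda:
  At Mu: gained [] -> total []
  At Beta: gained ['I502W', 'I325R', 'E31M'] -> total ['E31M', 'I325R', 'I502W']
  At Lambda: gained ['Y386Q', 'N465P'] -> total ['E31M', 'I325R', 'I502W', 'N465P', 'Y386Q']
Mutations(Lambda) = ['E31M', 'I325R', 'I502W', 'N465P', 'Y386Q']
Accumulating mutations along path to Delta:
  At Mu: gained [] -> total []
  At Beta: gained ['I502W', 'I325R', 'E31M'] -> total ['E31M', 'I325R', 'I502W']
  At Theta: gained ['F880T'] -> total ['E31M', 'F880T', 'I325R', 'I502W']
  At Delta: gained ['Q366H'] -> total ['E31M', 'F880T', 'I325R', 'I502W', 'Q366H']
Mutations(Delta) = ['E31M', 'F880T', 'I325R', 'I502W', 'Q366H']
Intersection: ['E31M', 'I325R', 'I502W', 'N465P', 'Y386Q'] ∩ ['E31M', 'F880T', 'I325R', 'I502W', 'Q366H'] = ['E31M', 'I325R', 'I502W']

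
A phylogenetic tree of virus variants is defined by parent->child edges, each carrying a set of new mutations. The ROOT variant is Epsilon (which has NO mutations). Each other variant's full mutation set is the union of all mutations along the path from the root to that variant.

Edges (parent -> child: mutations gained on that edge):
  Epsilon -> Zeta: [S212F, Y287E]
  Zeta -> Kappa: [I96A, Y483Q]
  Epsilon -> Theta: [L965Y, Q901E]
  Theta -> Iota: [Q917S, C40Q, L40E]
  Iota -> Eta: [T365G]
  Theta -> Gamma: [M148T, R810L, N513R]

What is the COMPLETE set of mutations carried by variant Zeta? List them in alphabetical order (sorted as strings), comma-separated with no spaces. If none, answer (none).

Answer: S212F,Y287E

Derivation:
At Epsilon: gained [] -> total []
At Zeta: gained ['S212F', 'Y287E'] -> total ['S212F', 'Y287E']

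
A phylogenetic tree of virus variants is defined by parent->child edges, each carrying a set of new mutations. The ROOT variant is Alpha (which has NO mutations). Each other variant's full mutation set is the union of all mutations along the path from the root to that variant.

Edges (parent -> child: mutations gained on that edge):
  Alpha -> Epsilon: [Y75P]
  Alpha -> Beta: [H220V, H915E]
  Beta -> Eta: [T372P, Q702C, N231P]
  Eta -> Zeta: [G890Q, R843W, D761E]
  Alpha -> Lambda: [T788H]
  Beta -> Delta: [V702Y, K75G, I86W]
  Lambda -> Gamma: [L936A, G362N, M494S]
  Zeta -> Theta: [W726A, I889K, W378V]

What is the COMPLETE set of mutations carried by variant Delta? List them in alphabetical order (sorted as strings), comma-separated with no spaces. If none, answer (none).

At Alpha: gained [] -> total []
At Beta: gained ['H220V', 'H915E'] -> total ['H220V', 'H915E']
At Delta: gained ['V702Y', 'K75G', 'I86W'] -> total ['H220V', 'H915E', 'I86W', 'K75G', 'V702Y']

Answer: H220V,H915E,I86W,K75G,V702Y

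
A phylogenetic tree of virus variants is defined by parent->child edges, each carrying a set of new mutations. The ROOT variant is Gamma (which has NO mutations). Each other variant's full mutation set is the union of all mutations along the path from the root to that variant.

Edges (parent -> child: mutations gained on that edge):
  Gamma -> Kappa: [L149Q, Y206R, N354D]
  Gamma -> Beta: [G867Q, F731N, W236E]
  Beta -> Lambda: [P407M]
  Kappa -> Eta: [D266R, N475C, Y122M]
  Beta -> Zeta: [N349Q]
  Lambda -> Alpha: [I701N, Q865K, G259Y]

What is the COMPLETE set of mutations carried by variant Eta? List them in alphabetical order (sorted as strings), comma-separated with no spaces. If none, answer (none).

Answer: D266R,L149Q,N354D,N475C,Y122M,Y206R

Derivation:
At Gamma: gained [] -> total []
At Kappa: gained ['L149Q', 'Y206R', 'N354D'] -> total ['L149Q', 'N354D', 'Y206R']
At Eta: gained ['D266R', 'N475C', 'Y122M'] -> total ['D266R', 'L149Q', 'N354D', 'N475C', 'Y122M', 'Y206R']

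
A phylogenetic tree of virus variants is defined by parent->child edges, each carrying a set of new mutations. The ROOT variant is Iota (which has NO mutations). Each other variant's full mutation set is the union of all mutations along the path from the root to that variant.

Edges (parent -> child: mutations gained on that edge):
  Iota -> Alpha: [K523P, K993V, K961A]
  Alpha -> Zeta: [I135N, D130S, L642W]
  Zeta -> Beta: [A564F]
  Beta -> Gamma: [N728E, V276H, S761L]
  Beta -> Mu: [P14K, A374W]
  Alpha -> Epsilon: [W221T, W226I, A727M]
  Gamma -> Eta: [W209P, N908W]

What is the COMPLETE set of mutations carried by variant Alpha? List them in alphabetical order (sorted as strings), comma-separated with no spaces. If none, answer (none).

Answer: K523P,K961A,K993V

Derivation:
At Iota: gained [] -> total []
At Alpha: gained ['K523P', 'K993V', 'K961A'] -> total ['K523P', 'K961A', 'K993V']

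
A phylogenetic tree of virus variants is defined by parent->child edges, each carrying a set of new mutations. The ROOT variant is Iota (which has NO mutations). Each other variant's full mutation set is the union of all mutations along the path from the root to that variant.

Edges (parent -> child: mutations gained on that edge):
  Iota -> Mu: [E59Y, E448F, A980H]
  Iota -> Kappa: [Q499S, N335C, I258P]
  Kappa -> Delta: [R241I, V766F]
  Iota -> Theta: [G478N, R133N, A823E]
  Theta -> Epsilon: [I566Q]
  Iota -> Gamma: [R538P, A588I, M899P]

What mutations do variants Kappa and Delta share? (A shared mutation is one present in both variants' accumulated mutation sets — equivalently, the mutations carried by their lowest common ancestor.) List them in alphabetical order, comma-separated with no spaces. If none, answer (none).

Accumulating mutations along path to Kappa:
  At Iota: gained [] -> total []
  At Kappa: gained ['Q499S', 'N335C', 'I258P'] -> total ['I258P', 'N335C', 'Q499S']
Mutations(Kappa) = ['I258P', 'N335C', 'Q499S']
Accumulating mutations along path to Delta:
  At Iota: gained [] -> total []
  At Kappa: gained ['Q499S', 'N335C', 'I258P'] -> total ['I258P', 'N335C', 'Q499S']
  At Delta: gained ['R241I', 'V766F'] -> total ['I258P', 'N335C', 'Q499S', 'R241I', 'V766F']
Mutations(Delta) = ['I258P', 'N335C', 'Q499S', 'R241I', 'V766F']
Intersection: ['I258P', 'N335C', 'Q499S'] ∩ ['I258P', 'N335C', 'Q499S', 'R241I', 'V766F'] = ['I258P', 'N335C', 'Q499S']

Answer: I258P,N335C,Q499S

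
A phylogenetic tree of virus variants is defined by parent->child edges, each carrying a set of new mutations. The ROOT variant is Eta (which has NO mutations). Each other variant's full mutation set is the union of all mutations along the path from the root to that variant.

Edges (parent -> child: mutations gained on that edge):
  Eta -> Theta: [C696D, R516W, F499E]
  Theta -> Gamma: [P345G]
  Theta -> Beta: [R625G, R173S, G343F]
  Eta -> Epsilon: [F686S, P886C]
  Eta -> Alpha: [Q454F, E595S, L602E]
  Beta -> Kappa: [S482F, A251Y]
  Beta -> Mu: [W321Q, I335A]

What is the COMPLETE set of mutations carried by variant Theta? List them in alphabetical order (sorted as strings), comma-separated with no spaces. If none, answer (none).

Answer: C696D,F499E,R516W

Derivation:
At Eta: gained [] -> total []
At Theta: gained ['C696D', 'R516W', 'F499E'] -> total ['C696D', 'F499E', 'R516W']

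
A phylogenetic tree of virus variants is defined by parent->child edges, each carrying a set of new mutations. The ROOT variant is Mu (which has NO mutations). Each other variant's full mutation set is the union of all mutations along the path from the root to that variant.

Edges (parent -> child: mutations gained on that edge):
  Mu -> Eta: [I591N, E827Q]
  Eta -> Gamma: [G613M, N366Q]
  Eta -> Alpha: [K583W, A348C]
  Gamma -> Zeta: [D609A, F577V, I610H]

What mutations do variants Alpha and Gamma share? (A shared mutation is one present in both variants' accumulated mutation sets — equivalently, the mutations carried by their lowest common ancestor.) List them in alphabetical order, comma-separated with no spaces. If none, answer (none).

Answer: E827Q,I591N

Derivation:
Accumulating mutations along path to Alpha:
  At Mu: gained [] -> total []
  At Eta: gained ['I591N', 'E827Q'] -> total ['E827Q', 'I591N']
  At Alpha: gained ['K583W', 'A348C'] -> total ['A348C', 'E827Q', 'I591N', 'K583W']
Mutations(Alpha) = ['A348C', 'E827Q', 'I591N', 'K583W']
Accumulating mutations along path to Gamma:
  At Mu: gained [] -> total []
  At Eta: gained ['I591N', 'E827Q'] -> total ['E827Q', 'I591N']
  At Gamma: gained ['G613M', 'N366Q'] -> total ['E827Q', 'G613M', 'I591N', 'N366Q']
Mutations(Gamma) = ['E827Q', 'G613M', 'I591N', 'N366Q']
Intersection: ['A348C', 'E827Q', 'I591N', 'K583W'] ∩ ['E827Q', 'G613M', 'I591N', 'N366Q'] = ['E827Q', 'I591N']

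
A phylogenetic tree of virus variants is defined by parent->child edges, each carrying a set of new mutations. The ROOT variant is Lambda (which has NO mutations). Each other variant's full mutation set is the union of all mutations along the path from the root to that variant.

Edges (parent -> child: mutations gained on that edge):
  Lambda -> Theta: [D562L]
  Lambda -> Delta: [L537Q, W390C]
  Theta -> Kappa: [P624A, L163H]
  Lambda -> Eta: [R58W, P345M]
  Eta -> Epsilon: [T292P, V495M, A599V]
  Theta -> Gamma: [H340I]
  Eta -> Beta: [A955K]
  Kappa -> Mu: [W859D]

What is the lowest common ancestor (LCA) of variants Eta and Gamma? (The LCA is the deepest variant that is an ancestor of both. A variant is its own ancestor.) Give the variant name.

Path from root to Eta: Lambda -> Eta
  ancestors of Eta: {Lambda, Eta}
Path from root to Gamma: Lambda -> Theta -> Gamma
  ancestors of Gamma: {Lambda, Theta, Gamma}
Common ancestors: {Lambda}
Walk up from Gamma: Gamma (not in ancestors of Eta), Theta (not in ancestors of Eta), Lambda (in ancestors of Eta)
Deepest common ancestor (LCA) = Lambda

Answer: Lambda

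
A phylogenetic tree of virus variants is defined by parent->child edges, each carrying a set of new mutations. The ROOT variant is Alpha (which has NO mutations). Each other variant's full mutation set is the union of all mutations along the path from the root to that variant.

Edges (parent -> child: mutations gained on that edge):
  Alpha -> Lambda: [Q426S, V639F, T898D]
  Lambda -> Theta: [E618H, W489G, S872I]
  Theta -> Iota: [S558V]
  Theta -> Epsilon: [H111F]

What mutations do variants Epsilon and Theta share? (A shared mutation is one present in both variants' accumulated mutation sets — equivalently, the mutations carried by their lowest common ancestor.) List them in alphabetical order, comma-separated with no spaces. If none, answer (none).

Answer: E618H,Q426S,S872I,T898D,V639F,W489G

Derivation:
Accumulating mutations along path to Epsilon:
  At Alpha: gained [] -> total []
  At Lambda: gained ['Q426S', 'V639F', 'T898D'] -> total ['Q426S', 'T898D', 'V639F']
  At Theta: gained ['E618H', 'W489G', 'S872I'] -> total ['E618H', 'Q426S', 'S872I', 'T898D', 'V639F', 'W489G']
  At Epsilon: gained ['H111F'] -> total ['E618H', 'H111F', 'Q426S', 'S872I', 'T898D', 'V639F', 'W489G']
Mutations(Epsilon) = ['E618H', 'H111F', 'Q426S', 'S872I', 'T898D', 'V639F', 'W489G']
Accumulating mutations along path to Theta:
  At Alpha: gained [] -> total []
  At Lambda: gained ['Q426S', 'V639F', 'T898D'] -> total ['Q426S', 'T898D', 'V639F']
  At Theta: gained ['E618H', 'W489G', 'S872I'] -> total ['E618H', 'Q426S', 'S872I', 'T898D', 'V639F', 'W489G']
Mutations(Theta) = ['E618H', 'Q426S', 'S872I', 'T898D', 'V639F', 'W489G']
Intersection: ['E618H', 'H111F', 'Q426S', 'S872I', 'T898D', 'V639F', 'W489G'] ∩ ['E618H', 'Q426S', 'S872I', 'T898D', 'V639F', 'W489G'] = ['E618H', 'Q426S', 'S872I', 'T898D', 'V639F', 'W489G']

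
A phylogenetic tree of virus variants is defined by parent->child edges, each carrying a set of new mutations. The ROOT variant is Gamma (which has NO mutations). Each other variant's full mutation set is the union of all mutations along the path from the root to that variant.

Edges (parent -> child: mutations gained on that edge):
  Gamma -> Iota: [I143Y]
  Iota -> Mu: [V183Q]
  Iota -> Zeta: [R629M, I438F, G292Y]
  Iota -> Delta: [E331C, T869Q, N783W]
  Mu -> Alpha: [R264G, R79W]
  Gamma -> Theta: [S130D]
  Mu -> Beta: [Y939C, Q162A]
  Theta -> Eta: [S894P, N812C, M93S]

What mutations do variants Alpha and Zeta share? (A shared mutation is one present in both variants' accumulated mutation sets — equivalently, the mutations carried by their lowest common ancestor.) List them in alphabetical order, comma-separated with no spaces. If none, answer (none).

Accumulating mutations along path to Alpha:
  At Gamma: gained [] -> total []
  At Iota: gained ['I143Y'] -> total ['I143Y']
  At Mu: gained ['V183Q'] -> total ['I143Y', 'V183Q']
  At Alpha: gained ['R264G', 'R79W'] -> total ['I143Y', 'R264G', 'R79W', 'V183Q']
Mutations(Alpha) = ['I143Y', 'R264G', 'R79W', 'V183Q']
Accumulating mutations along path to Zeta:
  At Gamma: gained [] -> total []
  At Iota: gained ['I143Y'] -> total ['I143Y']
  At Zeta: gained ['R629M', 'I438F', 'G292Y'] -> total ['G292Y', 'I143Y', 'I438F', 'R629M']
Mutations(Zeta) = ['G292Y', 'I143Y', 'I438F', 'R629M']
Intersection: ['I143Y', 'R264G', 'R79W', 'V183Q'] ∩ ['G292Y', 'I143Y', 'I438F', 'R629M'] = ['I143Y']

Answer: I143Y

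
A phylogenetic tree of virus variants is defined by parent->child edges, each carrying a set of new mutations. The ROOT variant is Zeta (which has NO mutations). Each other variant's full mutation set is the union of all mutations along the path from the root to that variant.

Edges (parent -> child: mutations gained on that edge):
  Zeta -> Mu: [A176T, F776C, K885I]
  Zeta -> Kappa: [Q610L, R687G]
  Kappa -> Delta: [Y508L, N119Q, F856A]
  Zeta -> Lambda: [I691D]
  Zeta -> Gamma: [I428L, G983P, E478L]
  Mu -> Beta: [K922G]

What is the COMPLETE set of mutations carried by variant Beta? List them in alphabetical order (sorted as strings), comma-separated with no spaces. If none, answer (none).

At Zeta: gained [] -> total []
At Mu: gained ['A176T', 'F776C', 'K885I'] -> total ['A176T', 'F776C', 'K885I']
At Beta: gained ['K922G'] -> total ['A176T', 'F776C', 'K885I', 'K922G']

Answer: A176T,F776C,K885I,K922G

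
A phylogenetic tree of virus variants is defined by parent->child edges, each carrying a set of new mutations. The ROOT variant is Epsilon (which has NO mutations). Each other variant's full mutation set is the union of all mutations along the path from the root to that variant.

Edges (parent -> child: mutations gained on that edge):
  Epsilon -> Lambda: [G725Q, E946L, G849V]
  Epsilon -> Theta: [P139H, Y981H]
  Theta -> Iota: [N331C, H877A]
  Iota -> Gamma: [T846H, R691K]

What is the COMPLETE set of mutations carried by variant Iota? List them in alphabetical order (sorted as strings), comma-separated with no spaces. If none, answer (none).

Answer: H877A,N331C,P139H,Y981H

Derivation:
At Epsilon: gained [] -> total []
At Theta: gained ['P139H', 'Y981H'] -> total ['P139H', 'Y981H']
At Iota: gained ['N331C', 'H877A'] -> total ['H877A', 'N331C', 'P139H', 'Y981H']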